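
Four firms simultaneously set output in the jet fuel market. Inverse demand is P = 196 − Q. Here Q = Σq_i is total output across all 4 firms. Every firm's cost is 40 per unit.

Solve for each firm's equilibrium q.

31.2

A representative firm's profit is π_i = q_i(196 − Q) − 40q_i, with Q = q_i + Σ_{j≠i} q_j.
First-order condition: 156 − 2q_i − Σ_{j≠i} q_j = 0.
Imposing symmetry (q_j = q for all j) turns Σ_{j≠i} q_j into 3q, so 156 = 5q and q = 31.2.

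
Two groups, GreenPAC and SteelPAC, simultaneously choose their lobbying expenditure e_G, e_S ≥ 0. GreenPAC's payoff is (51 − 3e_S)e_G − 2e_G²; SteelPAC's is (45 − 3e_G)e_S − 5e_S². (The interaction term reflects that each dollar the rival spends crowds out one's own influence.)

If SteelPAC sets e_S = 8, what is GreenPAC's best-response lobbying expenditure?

6.75

Expanding GreenPAC's payoff: 51e_G − 3e_Se_G − 2e_G².
∂π/∂e_G = 51 − 3e_S − 4e_G = 0, so e_G = 12.75 − 0.75e_S.
At e_S = 8: e_G = 12.75 − 0.75·8 = 6.75.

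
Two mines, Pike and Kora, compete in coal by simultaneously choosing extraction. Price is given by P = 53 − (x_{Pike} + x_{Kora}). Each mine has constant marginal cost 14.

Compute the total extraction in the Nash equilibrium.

26

Mine Pike's profit: π = x_{Pike}(53 − (x_{Pike} + x_{Kora})) − 14x_{Pike}.
∂π/∂x_{Pike} = 39 − 2x_{Pike} − x_{Kora} = 0, so x_{Pike} = 19.5 − 0.5x_{Kora}.
Setting x_{Pike} = x_{Kora} in the reaction function: x_{Pike} = 19.5 − 0.5x_{Pike}, so x_{Pike} = 19.5 / 1.5 = 13.
Total extraction: 13 + 13 = 26.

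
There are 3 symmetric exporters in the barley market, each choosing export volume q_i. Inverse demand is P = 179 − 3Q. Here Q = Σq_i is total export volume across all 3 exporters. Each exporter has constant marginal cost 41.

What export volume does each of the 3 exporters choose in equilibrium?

11.5

A representative exporter's profit is π_i = q_i(179 − 3Q) − 41q_i, with Q = q_i + Σ_{j≠i} q_j.
First-order condition: 138 − 6q_i − 3Σ_{j≠i} q_j = 0.
With identical exporters, set every q_j = q: then 138 − 6q − 6q = 0, i.e. q = 138/12 = 11.5.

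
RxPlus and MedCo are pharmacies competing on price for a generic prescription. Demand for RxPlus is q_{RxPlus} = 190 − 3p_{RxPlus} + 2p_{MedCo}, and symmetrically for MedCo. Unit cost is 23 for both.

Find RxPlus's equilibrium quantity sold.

125.25

RxPlus's profit: π = (p_{RxPlus} − 23)(190 − 3p_{RxPlus} + 2p_{MedCo}).
∂π/∂p_{RxPlus} = 259 − 6p_{RxPlus} + 2p_{MedCo} = 0 ⇒ p_{RxPlus} = 259/6 + (1/3)p_{MedCo}.
Setting p_{RxPlus} = p_{MedCo} in the reaction function: p_{RxPlus} = 259/6 + (1/3)p_{RxPlus}, so p_{RxPlus} = (259/6) / (2/3) = 64.75.
q_{RxPlus} = 190 − 3·64.75 + 2·64.75 = 125.25.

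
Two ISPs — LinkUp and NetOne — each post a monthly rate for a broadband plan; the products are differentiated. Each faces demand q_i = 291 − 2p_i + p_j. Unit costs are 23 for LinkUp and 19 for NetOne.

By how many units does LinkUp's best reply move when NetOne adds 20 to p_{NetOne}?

5

LinkUp's profit: π = (p_{LinkUp} − 23)(291 − 2p_{LinkUp} + p_{NetOne}).
∂π/∂p_{LinkUp} = 337 − 4p_{LinkUp} + p_{NetOne} = 0 ⇒ p_{LinkUp} = 84.25 + 0.25p_{NetOne}.
The reaction-function slope is 0.25, so a 20-unit rise in p_{NetOne} moves p_{LinkUp} by 0.25 × 20 = 5. LinkUp's best response rises — the actions are strategic complements.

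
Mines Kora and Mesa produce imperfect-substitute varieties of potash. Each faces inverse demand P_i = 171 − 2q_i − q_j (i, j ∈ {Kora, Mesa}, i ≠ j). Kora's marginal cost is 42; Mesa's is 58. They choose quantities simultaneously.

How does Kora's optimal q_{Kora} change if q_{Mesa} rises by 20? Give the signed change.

Mine Kora's profit: π = q_{Kora}(171 − 2q_{Kora} − q_{Mesa}) − 42q_{Kora}.
∂π/∂q_{Kora} = 129 − 4q_{Kora} − q_{Mesa} = 0 ⇒ q_{Kora} = 32.25 − 0.25q_{Mesa}.
The reaction-function slope is −0.25, so a 20-unit rise in q_{Mesa} moves q_{Kora} by −0.25 × 20 = −5. Kora's best response falls — the actions are strategic substitutes.

-5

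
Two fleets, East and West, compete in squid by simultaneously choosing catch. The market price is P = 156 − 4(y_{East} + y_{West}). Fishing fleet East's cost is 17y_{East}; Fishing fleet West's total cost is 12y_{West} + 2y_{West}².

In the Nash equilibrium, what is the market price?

Fishing fleet East's profit: π = y_{East}(156 − 4(y_{East} + y_{West})) − 17y_{East}.
∂π/∂y_{East} = 139 − 8y_{East} − 4y_{West} = 0, so y_{East} = 17.375 − 0.5y_{West}.
For West: ∂π/∂y_{West} = 144 − 12y_{West} − 4y_{East} = 0 ⇒ y_{West} = 12 − (1/3)y_{East}.
Substituting the second reaction function into the first: y_{East} = 17.375 − 0.5(12 − (1/3)y_{East}), which gives (5/6)y_{East} = 11.375 ⇒ y_{East} = 13.65.
Then y_{West} = 12 − (1/3)·13.65 = 7.45.
Equilibrium price: P = 156 − 4·21.1 = 71.6.

71.6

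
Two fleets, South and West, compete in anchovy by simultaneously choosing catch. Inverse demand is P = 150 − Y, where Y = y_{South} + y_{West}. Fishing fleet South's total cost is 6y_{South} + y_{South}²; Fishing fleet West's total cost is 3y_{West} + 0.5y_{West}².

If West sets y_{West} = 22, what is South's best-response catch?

Fishing fleet South's profit: π = y_{South}(150 − (y_{South} + y_{West})) − 6y_{South} − y_{South}².
∂π/∂y_{South} = 144 − 4y_{South} − y_{West} = 0, so y_{South} = 36 − 0.25y_{West}.
At y_{West} = 22: y_{South} = 36 − 0.25·22 = 30.5.

30.5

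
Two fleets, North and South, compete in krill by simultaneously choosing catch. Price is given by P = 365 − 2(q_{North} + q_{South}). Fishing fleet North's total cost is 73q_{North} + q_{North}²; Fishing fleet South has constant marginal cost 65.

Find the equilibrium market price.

186.6

Fishing fleet North's profit: π = q_{North}(365 − 2(q_{North} + q_{South})) − 73q_{North} − q_{North}².
∂π/∂q_{North} = 292 − 6q_{North} − 2q_{South} = 0, so q_{North} = 146/3 − (1/3)q_{South}.
For South: ∂π/∂q_{South} = 300 − 4q_{South} − 2q_{North} = 0 ⇒ q_{South} = 75 − 0.5q_{North}.
Plugging q_{South} into North's best response: q_{North} = 146/3 − (1/3)(75 − 0.5q_{North}) ⇒ (5/6)q_{North} = 71/3, so q_{North} = 28.4.
Then q_{South} = 75 − 0.5·28.4 = 60.8.
Equilibrium price: P = 365 − 2·89.2 = 186.6.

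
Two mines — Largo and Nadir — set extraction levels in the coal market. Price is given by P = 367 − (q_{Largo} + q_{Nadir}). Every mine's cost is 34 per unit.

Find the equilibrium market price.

Mine Largo's profit: π = q_{Largo}(367 − (q_{Largo} + q_{Nadir})) − 34q_{Largo}.
∂π/∂q_{Largo} = 333 − 2q_{Largo} − q_{Nadir} = 0, so q_{Largo} = 166.5 − 0.5q_{Nadir}.
Setting q_{Largo} = q_{Nadir} in the reaction function: q_{Largo} = 166.5 − 0.5q_{Largo}, so q_{Largo} = 166.5 / 1.5 = 111.
Equilibrium price: P = 367 − 222 = 145.

145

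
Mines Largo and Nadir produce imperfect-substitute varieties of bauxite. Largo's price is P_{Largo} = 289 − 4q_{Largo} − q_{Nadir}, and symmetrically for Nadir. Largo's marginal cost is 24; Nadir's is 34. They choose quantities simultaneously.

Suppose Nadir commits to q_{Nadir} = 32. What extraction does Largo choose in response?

Mine Largo's profit: π = q_{Largo}(289 − 4q_{Largo} − q_{Nadir}) − 24q_{Largo}.
∂π/∂q_{Largo} = 265 − 8q_{Largo} − q_{Nadir} = 0 ⇒ q_{Largo} = 33.125 − 0.125q_{Nadir}.
At q_{Nadir} = 32: q_{Largo} = 33.125 − 0.125·32 = 29.125.

29.125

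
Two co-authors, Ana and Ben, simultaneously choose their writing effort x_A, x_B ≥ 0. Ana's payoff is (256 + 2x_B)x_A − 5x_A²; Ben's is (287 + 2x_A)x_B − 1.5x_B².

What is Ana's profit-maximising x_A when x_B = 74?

40.4

Expanding Ana's payoff: 256x_A + 2x_Bx_A − 5x_A².
∂π/∂x_A = 256 + 2x_B − 10x_A = 0, so x_A = 25.6 + 0.2x_B.
At x_B = 74: x_A = 25.6 + 0.2·74 = 40.4.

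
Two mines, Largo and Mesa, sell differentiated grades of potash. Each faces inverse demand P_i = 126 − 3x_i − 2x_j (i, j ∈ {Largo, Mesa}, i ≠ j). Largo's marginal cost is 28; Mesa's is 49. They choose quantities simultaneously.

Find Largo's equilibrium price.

68.6875

Mine Largo's profit: π = x_{Largo}(126 − 3x_{Largo} − 2x_{Mesa}) − 28x_{Largo}.
∂π/∂x_{Largo} = 98 − 6x_{Largo} − 2x_{Mesa} = 0 ⇒ x_{Largo} = 49/3 − (1/3)x_{Mesa}.
Similarly x_{Mesa} = 77/6 − (1/3)x_{Largo}.
Plugging x_{Mesa} into Largo's best response: x_{Largo} = 49/3 − (1/3)(77/6 − (1/3)x_{Largo}) ⇒ (8/9)x_{Largo} = 217/18, so x_{Largo} = 13.5625.
Then x_{Mesa} = 77/6 − (1/3)·13.5625 = 8.3125.
P_{Largo} = 126 − 3·13.5625 − 2·8.3125 = 68.6875.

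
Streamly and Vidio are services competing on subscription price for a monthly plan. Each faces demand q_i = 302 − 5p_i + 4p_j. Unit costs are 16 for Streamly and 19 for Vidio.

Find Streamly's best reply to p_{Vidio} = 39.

Streamly's profit: π = (p_{Streamly} − 16)(302 − 5p_{Streamly} + 4p_{Vidio}).
∂π/∂p_{Streamly} = 382 − 10p_{Streamly} + 4p_{Vidio} = 0 ⇒ p_{Streamly} = 38.2 + 0.4p_{Vidio}.
At p_{Vidio} = 39: p_{Streamly} = 38.2 + 0.4·39 = 53.8.

53.8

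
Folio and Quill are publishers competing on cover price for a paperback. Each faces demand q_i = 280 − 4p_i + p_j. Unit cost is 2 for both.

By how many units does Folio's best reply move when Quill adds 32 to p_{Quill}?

Folio's profit: π = (p_{Folio} − 2)(280 − 4p_{Folio} + p_{Quill}).
∂π/∂p_{Folio} = 288 − 8p_{Folio} + p_{Quill} = 0 ⇒ p_{Folio} = 36 + 0.125p_{Quill}.
The reaction-function slope is 0.125, so a 32-unit rise in p_{Quill} moves p_{Folio} by 0.125 × 32 = 4. Folio's best response rises — the actions are strategic complements.

4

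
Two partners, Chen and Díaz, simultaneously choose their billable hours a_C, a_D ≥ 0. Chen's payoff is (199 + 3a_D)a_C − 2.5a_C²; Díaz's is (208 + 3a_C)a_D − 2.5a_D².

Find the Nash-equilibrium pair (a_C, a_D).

Expanding Chen's payoff: 199a_C + 3a_Da_C − 2.5a_C².
∂π/∂a_C = 199 + 3a_D − 5a_C = 0, so a_C = 39.8 + 0.6a_D.
Likewise for Díaz: a_D = 41.6 + 0.6a_C.
Plugging a_D into Chen's best response: a_C = 39.8 + 0.6(41.6 + 0.6a_C) ⇒ 0.64a_C = 64.76, so a_C = 101.1875.
Then a_D = 41.6 + 0.6·101.1875 = 102.3125.

101.1875, 102.3125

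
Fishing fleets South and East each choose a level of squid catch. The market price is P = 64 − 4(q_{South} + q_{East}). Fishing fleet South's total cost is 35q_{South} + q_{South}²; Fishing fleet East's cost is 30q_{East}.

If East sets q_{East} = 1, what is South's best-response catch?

2.5

Fishing fleet South's profit: π = q_{South}(64 − 4(q_{South} + q_{East})) − 35q_{South} − q_{South}².
∂π/∂q_{South} = 29 − 10q_{South} − 4q_{East} = 0, so q_{South} = 2.9 − 0.4q_{East}.
At q_{East} = 1: q_{South} = 2.9 − 0.4·1 = 2.5.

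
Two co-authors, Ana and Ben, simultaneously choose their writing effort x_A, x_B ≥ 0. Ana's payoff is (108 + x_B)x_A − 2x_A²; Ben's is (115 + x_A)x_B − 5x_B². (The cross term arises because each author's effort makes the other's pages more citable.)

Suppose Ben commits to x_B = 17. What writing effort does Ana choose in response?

Expanding Ana's payoff: 108x_A + x_Bx_A − 2x_A².
∂π/∂x_A = 108 + x_B − 4x_A = 0, so x_A = 27 + 0.25x_B.
At x_B = 17: x_A = 27 + 0.25·17 = 31.25.

31.25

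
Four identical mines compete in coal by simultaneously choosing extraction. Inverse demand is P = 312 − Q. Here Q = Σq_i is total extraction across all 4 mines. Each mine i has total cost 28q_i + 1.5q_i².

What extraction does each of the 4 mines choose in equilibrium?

35.5

A representative mine's profit is π_i = q_i(312 − Q) − 28q_i − 1.5q_i², with Q = q_i + Σ_{j≠i} q_j.
First-order condition: 284 − 5q_i − Σ_{j≠i} q_j = 0.
With identical mines, set every q_j = q: then 284 − 5q − 3q = 0, i.e. q = 284/8 = 35.5.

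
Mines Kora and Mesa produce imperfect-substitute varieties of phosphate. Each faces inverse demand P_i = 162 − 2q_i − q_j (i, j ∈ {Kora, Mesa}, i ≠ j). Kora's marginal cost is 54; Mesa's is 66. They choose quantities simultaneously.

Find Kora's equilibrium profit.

1003.52

Mine Kora's profit: π = q_{Kora}(162 − 2q_{Kora} − q_{Mesa}) − 54q_{Kora}.
∂π/∂q_{Kora} = 108 − 4q_{Kora} − q_{Mesa} = 0 ⇒ q_{Kora} = 27 − 0.25q_{Mesa}.
Similarly q_{Mesa} = 24 − 0.25q_{Kora}.
Substituting the second reaction function into the first: q_{Kora} = 27 − 0.25(24 − 0.25q_{Kora}), which gives 0.9375q_{Kora} = 21 ⇒ q_{Kora} = 22.4.
Then q_{Mesa} = 24 − 0.25·22.4 = 18.4.
P_{Kora} = 162 − 2·22.4 − 18.4 = 98.8.
Profit = (98.8 − 54)·22.4 = 1003.52.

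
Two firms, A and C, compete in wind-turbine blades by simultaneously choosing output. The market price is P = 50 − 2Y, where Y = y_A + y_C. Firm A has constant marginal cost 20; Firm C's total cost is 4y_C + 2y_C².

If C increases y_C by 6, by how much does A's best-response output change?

-3

Firm A's profit: π = y_A(50 − 2(y_A + y_C)) − 20y_A.
∂π/∂y_A = 30 − 4y_A − 2y_C = 0, so y_A = 7.5 − 0.5y_C.
The reaction-function slope is −0.5, so a 6-unit rise in y_C moves y_A by −0.5 × 6 = −3. A's best response falls — the actions are strategic substitutes.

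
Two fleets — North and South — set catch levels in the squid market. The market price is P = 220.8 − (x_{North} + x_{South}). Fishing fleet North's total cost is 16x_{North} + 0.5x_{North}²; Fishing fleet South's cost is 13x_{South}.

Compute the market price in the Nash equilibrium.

96.72

Fishing fleet North's profit: π = x_{North}(220.8 − (x_{North} + x_{South})) − 16x_{North} − 0.5x_{North}².
∂π/∂x_{North} = 204.8 − 3x_{North} − x_{South} = 0, so x_{North} = 1024/15 − (1/3)x_{South}.
For South: ∂π/∂x_{South} = 207.8 − 2x_{South} − x_{North} = 0 ⇒ x_{South} = 103.9 − 0.5x_{North}.
Substituting the second reaction function into the first: x_{North} = 1024/15 − (1/3)(103.9 − 0.5x_{North}), which gives (5/6)x_{North} = 1009/30 ⇒ x_{North} = 40.36.
Then x_{South} = 103.9 − 0.5·40.36 = 83.72.
Equilibrium price: P = 220.8 − 124.08 = 96.72.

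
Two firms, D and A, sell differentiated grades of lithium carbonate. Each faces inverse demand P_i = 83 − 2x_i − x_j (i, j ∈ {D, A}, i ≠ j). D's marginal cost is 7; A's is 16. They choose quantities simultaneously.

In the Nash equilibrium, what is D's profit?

Firm D's profit: π = x_D(83 − 2x_D − x_A) − 7x_D.
∂π/∂x_D = 76 − 4x_D − x_A = 0 ⇒ x_D = 19 − 0.25x_A.
Similarly x_A = 16.75 − 0.25x_D.
Substituting the second reaction function into the first: x_D = 19 − 0.25(16.75 − 0.25x_D), which gives 0.9375x_D = 14.8125 ⇒ x_D = 15.8.
Then x_A = 16.75 − 0.25·15.8 = 12.8.
P_D = 83 − 2·15.8 − 12.8 = 38.6.
Profit = (38.6 − 7)·15.8 = 499.28.

499.28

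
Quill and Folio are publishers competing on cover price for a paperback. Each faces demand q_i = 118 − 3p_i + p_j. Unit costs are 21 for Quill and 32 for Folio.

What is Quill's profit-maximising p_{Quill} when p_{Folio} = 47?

Quill's profit: π = (p_{Quill} − 21)(118 − 3p_{Quill} + p_{Folio}).
∂π/∂p_{Quill} = 181 − 6p_{Quill} + p_{Folio} = 0 ⇒ p_{Quill} = 181/6 + (1/6)p_{Folio}.
At p_{Folio} = 47: p_{Quill} = 181/6 + (1/6)·47 = 38.

38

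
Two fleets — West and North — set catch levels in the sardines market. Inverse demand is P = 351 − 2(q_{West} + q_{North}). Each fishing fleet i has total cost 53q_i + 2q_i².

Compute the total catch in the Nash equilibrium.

Fishing fleet West's profit: π = q_{West}(351 − 2(q_{West} + q_{North})) − 53q_{West} − 2q_{West}².
∂π/∂q_{West} = 298 − 8q_{West} − 2q_{North} = 0, so q_{West} = 37.25 − 0.25q_{North}.
The game is symmetric, so in equilibrium q_{North} = q_{West}: the reaction function gives 1.25q_{West} = 37.25, hence q_{West} = 29.8.
Total catch: 29.8 + 29.8 = 59.6.

59.6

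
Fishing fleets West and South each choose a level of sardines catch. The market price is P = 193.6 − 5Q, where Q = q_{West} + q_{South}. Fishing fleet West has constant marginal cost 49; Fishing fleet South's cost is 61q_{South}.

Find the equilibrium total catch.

18.48

Fishing fleet West's profit: π = q_{West}(193.6 − 5(q_{West} + q_{South})) − 49q_{West}.
∂π/∂q_{West} = 144.6 − 10q_{West} − 5q_{South} = 0, so q_{West} = 14.46 − 0.5q_{South}.
By the same steps for South: q_{South} = 13.26 − 0.5q_{West}.
Substituting the second reaction function into the first: q_{West} = 14.46 − 0.5(13.26 − 0.5q_{West}), which gives 0.75q_{West} = 7.83 ⇒ q_{West} = 10.44.
Then q_{South} = 13.26 − 0.5·10.44 = 8.04.
Total catch: 10.44 + 8.04 = 18.48.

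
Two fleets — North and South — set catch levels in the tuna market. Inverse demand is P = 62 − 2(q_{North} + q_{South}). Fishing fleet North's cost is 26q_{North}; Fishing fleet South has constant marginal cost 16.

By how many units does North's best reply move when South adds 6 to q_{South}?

-3

Fishing fleet North's profit: π = q_{North}(62 − 2(q_{North} + q_{South})) − 26q_{North}.
∂π/∂q_{North} = 36 − 4q_{North} − 2q_{South} = 0, so q_{North} = 9 − 0.5q_{South}.
The reaction-function slope is −0.5, so a 6-unit rise in q_{South} moves q_{North} by −0.5 × 6 = −3. North's best response falls — the actions are strategic substitutes.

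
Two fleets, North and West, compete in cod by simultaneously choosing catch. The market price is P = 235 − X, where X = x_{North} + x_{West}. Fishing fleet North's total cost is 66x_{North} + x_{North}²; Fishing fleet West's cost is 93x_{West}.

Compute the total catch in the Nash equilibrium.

Fishing fleet North's profit: π = x_{North}(235 − (x_{North} + x_{West})) − 66x_{North} − x_{North}².
∂π/∂x_{North} = 169 − 4x_{North} − x_{West} = 0, so x_{North} = 42.25 − 0.25x_{West}.
For West: ∂π/∂x_{West} = 142 − 2x_{West} − x_{North} = 0 ⇒ x_{West} = 71 − 0.5x_{North}.
Substituting the second reaction function into the first: x_{North} = 42.25 − 0.25(71 − 0.5x_{North}), which gives 0.875x_{North} = 24.5 ⇒ x_{North} = 28.
Then x_{West} = 71 − 0.5·28 = 57.
Total catch: 28 + 57 = 85.

85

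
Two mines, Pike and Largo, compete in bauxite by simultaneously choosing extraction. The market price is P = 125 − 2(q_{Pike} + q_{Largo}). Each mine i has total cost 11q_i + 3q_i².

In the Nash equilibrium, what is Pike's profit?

451.25

Mine Pike's profit: π = q_{Pike}(125 − 2(q_{Pike} + q_{Largo})) − 11q_{Pike} − 3q_{Pike}².
∂π/∂q_{Pike} = 114 − 10q_{Pike} − 2q_{Largo} = 0, so q_{Pike} = 11.4 − 0.2q_{Largo}.
Setting q_{Pike} = q_{Largo} in the reaction function: q_{Pike} = 11.4 − 0.2q_{Pike}, so q_{Pike} = 11.4 / 1.2 = 9.5.
Price P = 125 − 2·19 = 87.
Pike's profit: (87 − 11)·9.5 − 3(9.5)² = 451.25.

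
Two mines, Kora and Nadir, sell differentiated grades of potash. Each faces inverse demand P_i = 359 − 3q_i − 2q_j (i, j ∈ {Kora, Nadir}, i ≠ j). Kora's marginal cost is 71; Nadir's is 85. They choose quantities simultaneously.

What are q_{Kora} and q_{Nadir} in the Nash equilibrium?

36.875, 33.375

Mine Kora's profit: π = q_{Kora}(359 − 3q_{Kora} − 2q_{Nadir}) − 71q_{Kora}.
∂π/∂q_{Kora} = 288 − 6q_{Kora} − 2q_{Nadir} = 0 ⇒ q_{Kora} = 48 − (1/3)q_{Nadir}.
Similarly q_{Nadir} = 137/3 − (1/3)q_{Kora}.
Substituting the second reaction function into the first: q_{Kora} = 48 − (1/3)(137/3 − (1/3)q_{Kora}), which gives (8/9)q_{Kora} = 295/9 ⇒ q_{Kora} = 36.875.
Then q_{Nadir} = 137/3 − (1/3)·36.875 = 33.375.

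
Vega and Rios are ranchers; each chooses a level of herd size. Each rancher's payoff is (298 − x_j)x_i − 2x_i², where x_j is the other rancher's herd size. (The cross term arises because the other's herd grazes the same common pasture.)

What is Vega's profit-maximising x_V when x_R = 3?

73.75

Vega's payoff is (298 − x_R)x_V − 2x_V².
∂π/∂x_V = 298 − x_R − 4x_V = 0, so x_V = 74.5 − 0.25x_R.
At x_R = 3: x_V = 74.5 − 0.25·3 = 73.75.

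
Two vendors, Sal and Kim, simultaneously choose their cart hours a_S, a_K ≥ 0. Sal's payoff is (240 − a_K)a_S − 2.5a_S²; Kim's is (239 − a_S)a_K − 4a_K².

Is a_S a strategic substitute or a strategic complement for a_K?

Expanding Sal's payoff: 240a_S − a_Ka_S − 2.5a_S².
∂π/∂a_S = 240 − a_K − 5a_S = 0, so a_S = 48 − 0.2a_K.
The best-response slope da_S/da_K = −0.2 < 0: the reaction function is downward-sloping, so the choices are strategic substitutes.

strategic substitutes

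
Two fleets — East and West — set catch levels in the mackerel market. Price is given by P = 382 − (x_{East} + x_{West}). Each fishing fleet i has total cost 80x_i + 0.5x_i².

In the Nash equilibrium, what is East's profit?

Fishing fleet East's profit: π = x_{East}(382 − (x_{East} + x_{West})) − 80x_{East} − 0.5x_{East}².
∂π/∂x_{East} = 302 − 3x_{East} − x_{West} = 0, so x_{East} = 302/3 − (1/3)x_{West}.
Setting x_{East} = x_{West} in the reaction function: x_{East} = 302/3 − (1/3)x_{East}, so x_{East} = (302/3) / (4/3) = 75.5.
Price P = 382 − 151 = 231.
East's profit: (231 − 80)·75.5 − 0.5(75.5)² = 8550.375.

8550.375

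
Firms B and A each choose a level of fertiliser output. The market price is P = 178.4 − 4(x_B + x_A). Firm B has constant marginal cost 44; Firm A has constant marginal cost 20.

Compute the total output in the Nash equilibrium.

Firm B's profit: π = x_B(178.4 − 4(x_B + x_A)) − 44x_B.
∂π/∂x_B = 134.4 − 8x_B − 4x_A = 0, so x_B = 16.8 − 0.5x_A.
By the same steps for A: x_A = 19.8 − 0.5x_B.
Plugging x_A into B's best response: x_B = 16.8 − 0.5(19.8 − 0.5x_B) ⇒ 0.75x_B = 6.9, so x_B = 9.2.
Then x_A = 19.8 − 0.5·9.2 = 15.2.
Total output: 9.2 + 15.2 = 24.4.

24.4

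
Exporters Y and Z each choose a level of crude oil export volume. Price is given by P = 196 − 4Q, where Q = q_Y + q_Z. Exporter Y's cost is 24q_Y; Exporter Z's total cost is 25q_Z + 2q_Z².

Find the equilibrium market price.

93

Exporter Y's profit: π = q_Y(196 − 4(q_Y + q_Z)) − 24q_Y.
∂π/∂q_Y = 172 − 8q_Y − 4q_Z = 0, so q_Y = 21.5 − 0.5q_Z.
For Z: ∂π/∂q_Z = 171 − 12q_Z − 4q_Y = 0 ⇒ q_Z = 14.25 − (1/3)q_Y.
Substituting the second reaction function into the first: q_Y = 21.5 − 0.5(14.25 − (1/3)q_Y), which gives (5/6)q_Y = 14.375 ⇒ q_Y = 17.25.
Then q_Z = 14.25 − (1/3)·17.25 = 8.5.
Equilibrium price: P = 196 − 4·25.75 = 93.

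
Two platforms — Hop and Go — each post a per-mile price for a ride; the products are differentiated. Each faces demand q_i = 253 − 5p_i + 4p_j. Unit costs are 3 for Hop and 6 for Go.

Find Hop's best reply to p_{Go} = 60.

50.8

Hop's profit: π = (p_{Hop} − 3)(253 − 5p_{Hop} + 4p_{Go}).
∂π/∂p_{Hop} = 268 − 10p_{Hop} + 4p_{Go} = 0 ⇒ p_{Hop} = 26.8 + 0.4p_{Go}.
At p_{Go} = 60: p_{Hop} = 26.8 + 0.4·60 = 50.8.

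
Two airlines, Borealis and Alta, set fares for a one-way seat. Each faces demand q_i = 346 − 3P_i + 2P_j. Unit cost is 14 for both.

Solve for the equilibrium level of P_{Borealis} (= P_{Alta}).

Borealis's profit: π = (P_{Borealis} − 14)(346 − 3P_{Borealis} + 2P_{Alta}).
∂π/∂P_{Borealis} = 388 − 6P_{Borealis} + 2P_{Alta} = 0 ⇒ P_{Borealis} = 194/3 + (1/3)P_{Alta}.
By symmetry P_{Alta} = P_{Borealis}; substituting into the reaction function, (2/3)P_{Borealis} = 194/3 and P_{Borealis} = 97.

97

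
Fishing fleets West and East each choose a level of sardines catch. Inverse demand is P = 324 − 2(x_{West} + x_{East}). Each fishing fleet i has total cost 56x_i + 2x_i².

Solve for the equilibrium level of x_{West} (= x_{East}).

26.8

Fishing fleet West's profit: π = x_{West}(324 − 2(x_{West} + x_{East})) − 56x_{West} − 2x_{West}².
∂π/∂x_{West} = 268 − 8x_{West} − 2x_{East} = 0, so x_{West} = 33.5 − 0.25x_{East}.
Setting x_{West} = x_{East} in the reaction function: x_{West} = 33.5 − 0.25x_{West}, so x_{West} = 33.5 / 1.25 = 26.8.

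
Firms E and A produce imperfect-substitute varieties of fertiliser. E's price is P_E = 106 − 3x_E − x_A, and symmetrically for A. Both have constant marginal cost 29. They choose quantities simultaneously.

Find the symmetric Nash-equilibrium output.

11

Firm E's profit: π = x_E(106 − 3x_E − x_A) − 29x_E.
∂π/∂x_E = 77 − 6x_E − x_A = 0 ⇒ x_E = 77/6 − (1/6)x_A.
Setting x_E = x_A in the reaction function: x_E = 77/6 − (1/6)x_E, so x_E = (77/6) / (7/6) = 11.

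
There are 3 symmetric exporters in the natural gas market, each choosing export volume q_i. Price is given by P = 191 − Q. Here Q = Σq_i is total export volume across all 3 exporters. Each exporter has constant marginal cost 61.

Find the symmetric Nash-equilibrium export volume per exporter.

A representative exporter's profit is π_i = q_i(191 − Q) − 61q_i, with Q = q_i + Σ_{j≠i} q_j.
First-order condition: 130 − 2q_i − Σ_{j≠i} q_j = 0.
Imposing symmetry (q_j = q for all j) turns Σ_{j≠i} q_j into 2q, so 130 = 4q and q = 32.5.

32.5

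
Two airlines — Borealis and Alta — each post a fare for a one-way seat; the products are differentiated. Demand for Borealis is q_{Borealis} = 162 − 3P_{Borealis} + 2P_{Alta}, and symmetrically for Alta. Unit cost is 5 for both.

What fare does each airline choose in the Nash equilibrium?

44.25

Borealis's profit: π = (P_{Borealis} − 5)(162 − 3P_{Borealis} + 2P_{Alta}).
∂π/∂P_{Borealis} = 177 − 6P_{Borealis} + 2P_{Alta} = 0 ⇒ P_{Borealis} = 29.5 + (1/3)P_{Alta}.
Setting P_{Borealis} = P_{Alta} in the reaction function: P_{Borealis} = 29.5 + (1/3)P_{Borealis}, so P_{Borealis} = 29.5 / (2/3) = 44.25.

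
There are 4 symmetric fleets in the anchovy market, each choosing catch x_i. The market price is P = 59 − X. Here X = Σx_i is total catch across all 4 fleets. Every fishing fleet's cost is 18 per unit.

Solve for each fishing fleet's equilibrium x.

A representative fishing fleet's profit is π_i = x_i(59 − X) − 18x_i, with X = x_i + Σ_{j≠i} x_j.
First-order condition: 41 − 2x_i − Σ_{j≠i} x_j = 0.
With identical fishing fleets, set every x_j = x: then 41 − 2x − 3x = 0, i.e. x = 41/5 = 8.2.

8.2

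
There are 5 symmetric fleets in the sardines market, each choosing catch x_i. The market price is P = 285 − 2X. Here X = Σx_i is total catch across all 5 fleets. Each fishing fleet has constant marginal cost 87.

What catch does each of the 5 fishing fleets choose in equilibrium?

16.5

A representative fishing fleet's profit is π_i = x_i(285 − 2X) − 87x_i, with X = x_i + Σ_{j≠i} x_j.
First-order condition: 198 − 4x_i − 2Σ_{j≠i} x_j = 0.
In a symmetric equilibrium every fishing fleet chooses the same x, so Σ_{j≠i} x_j = 4x. The condition becomes 198 − 12x = 0, giving x = 198/12 = 16.5.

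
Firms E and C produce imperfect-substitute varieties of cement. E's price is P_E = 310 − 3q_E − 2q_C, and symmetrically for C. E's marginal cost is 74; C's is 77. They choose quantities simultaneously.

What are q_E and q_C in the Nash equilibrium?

29.6875, 28.9375

Firm E's profit: π = q_E(310 − 3q_E − 2q_C) − 74q_E.
∂π/∂q_E = 236 − 6q_E − 2q_C = 0 ⇒ q_E = 118/3 − (1/3)q_C.
Similarly q_C = 233/6 − (1/3)q_E.
Plugging q_C into E's best response: q_E = 118/3 − (1/3)(233/6 − (1/3)q_E) ⇒ (8/9)q_E = 475/18, so q_E = 29.6875.
Then q_C = 233/6 − (1/3)·29.6875 = 28.9375.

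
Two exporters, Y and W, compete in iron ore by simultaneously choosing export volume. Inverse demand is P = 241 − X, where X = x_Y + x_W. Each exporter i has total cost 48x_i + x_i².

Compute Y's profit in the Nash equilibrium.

Exporter Y's profit: π = x_Y(241 − (x_Y + x_W)) − 48x_Y − x_Y².
∂π/∂x_Y = 193 − 4x_Y − x_W = 0, so x_Y = 48.25 − 0.25x_W.
Setting x_Y = x_W in the reaction function: x_Y = 48.25 − 0.25x_Y, so x_Y = 48.25 / 1.25 = 38.6.
Price P = 241 − 77.2 = 163.8.
Y's profit: (163.8 − 48)·38.6 − (38.6)² = 2979.92.

2979.92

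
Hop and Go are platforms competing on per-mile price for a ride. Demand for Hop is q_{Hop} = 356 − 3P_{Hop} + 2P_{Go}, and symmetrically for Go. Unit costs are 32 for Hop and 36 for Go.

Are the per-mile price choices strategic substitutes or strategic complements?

Hop's profit: π = (P_{Hop} − 32)(356 − 3P_{Hop} + 2P_{Go}).
∂π/∂P_{Hop} = 452 − 6P_{Hop} + 2P_{Go} = 0 ⇒ P_{Hop} = 226/3 + (1/3)P_{Go}.
The best-response slope dP_{Hop}/dP_{Go} = 1/3 > 0: the reaction function is upward-sloping, so the choices are strategic complements.

strategic complements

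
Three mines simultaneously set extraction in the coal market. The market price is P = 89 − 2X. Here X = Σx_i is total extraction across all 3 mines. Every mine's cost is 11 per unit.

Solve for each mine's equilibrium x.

A representative mine's profit is π_i = x_i(89 − 2X) − 11x_i, with X = x_i + Σ_{j≠i} x_j.
First-order condition: 78 − 4x_i − 2Σ_{j≠i} x_j = 0.
In a symmetric equilibrium every mine chooses the same x, so Σ_{j≠i} x_j = 2x. The condition becomes 78 − 8x = 0, giving x = 78/8 = 9.75.

9.75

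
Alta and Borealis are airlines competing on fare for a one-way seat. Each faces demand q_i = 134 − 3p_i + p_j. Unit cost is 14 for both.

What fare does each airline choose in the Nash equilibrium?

Alta's profit: π = (p_{Alta} − 14)(134 − 3p_{Alta} + p_{Borealis}).
∂π/∂p_{Alta} = 176 − 6p_{Alta} + p_{Borealis} = 0 ⇒ p_{Alta} = 88/3 + (1/6)p_{Borealis}.
The game is symmetric, so in equilibrium p_{Borealis} = p_{Alta}: the reaction function gives (5/6)p_{Alta} = 88/3, hence p_{Alta} = 35.2.

35.2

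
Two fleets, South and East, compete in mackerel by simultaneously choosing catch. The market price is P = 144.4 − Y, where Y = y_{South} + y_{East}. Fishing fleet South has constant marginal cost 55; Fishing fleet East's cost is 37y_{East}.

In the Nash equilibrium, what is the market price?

78.8

Fishing fleet South's profit: π = y_{South}(144.4 − (y_{South} + y_{East})) − 55y_{South}.
∂π/∂y_{South} = 89.4 − 2y_{South} − y_{East} = 0, so y_{South} = 44.7 − 0.5y_{East}.
By the same steps for East: y_{East} = 53.7 − 0.5y_{South}.
Solving the two reaction functions simultaneously: (1 − (−0.5)(−0.5))y_{South} = 44.7 − 0.5·53.7, so 0.75y_{South} = 17.85 and y_{South} = 23.8.
Then y_{East} = 53.7 − 0.5·23.8 = 41.8.
Equilibrium price: P = 144.4 − 65.6 = 78.8.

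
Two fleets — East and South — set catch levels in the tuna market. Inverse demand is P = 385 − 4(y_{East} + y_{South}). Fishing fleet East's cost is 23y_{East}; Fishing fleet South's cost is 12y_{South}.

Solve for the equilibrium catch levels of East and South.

29.25, 32

Fishing fleet East's profit: π = y_{East}(385 − 4(y_{East} + y_{South})) − 23y_{East}.
∂π/∂y_{East} = 362 − 8y_{East} − 4y_{South} = 0, so y_{East} = 45.25 − 0.5y_{South}.
By the same steps for South: y_{South} = 46.625 − 0.5y_{East}.
Substituting the second reaction function into the first: y_{East} = 45.25 − 0.5(46.625 − 0.5y_{East}), which gives 0.75y_{East} = 21.9375 ⇒ y_{East} = 29.25.
Then y_{South} = 46.625 − 0.5·29.25 = 32.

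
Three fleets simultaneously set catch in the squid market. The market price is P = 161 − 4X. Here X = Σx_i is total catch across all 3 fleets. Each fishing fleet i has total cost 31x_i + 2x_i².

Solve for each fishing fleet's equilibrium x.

A representative fishing fleet's profit is π_i = x_i(161 − 4X) − 31x_i − 2x_i², with X = x_i + Σ_{j≠i} x_j.
First-order condition: 130 − 12x_i − 4Σ_{j≠i} x_j = 0.
Imposing symmetry (x_j = x for all j) turns Σ_{j≠i} x_j into 2x, so 130 = 20x and x = 6.5.

6.5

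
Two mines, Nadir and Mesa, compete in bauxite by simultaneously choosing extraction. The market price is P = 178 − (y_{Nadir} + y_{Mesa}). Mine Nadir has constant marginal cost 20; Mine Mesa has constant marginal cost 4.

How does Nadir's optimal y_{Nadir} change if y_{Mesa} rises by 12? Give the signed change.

-6

Mine Nadir's profit: π = y_{Nadir}(178 − (y_{Nadir} + y_{Mesa})) − 20y_{Nadir}.
∂π/∂y_{Nadir} = 158 − 2y_{Nadir} − y_{Mesa} = 0, so y_{Nadir} = 79 − 0.5y_{Mesa}.
The reaction-function slope is −0.5, so a 12-unit rise in y_{Mesa} moves y_{Nadir} by −0.5 × 12 = −6. Nadir's best response falls — the actions are strategic substitutes.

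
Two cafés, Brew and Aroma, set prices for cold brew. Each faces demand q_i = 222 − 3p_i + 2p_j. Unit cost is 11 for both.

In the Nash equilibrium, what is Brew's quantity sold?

Brew's profit: π = (p_{Brew} − 11)(222 − 3p_{Brew} + 2p_{Aroma}).
∂π/∂p_{Brew} = 255 − 6p_{Brew} + 2p_{Aroma} = 0 ⇒ p_{Brew} = 42.5 + (1/3)p_{Aroma}.
The game is symmetric, so in equilibrium p_{Aroma} = p_{Brew}: the reaction function gives (2/3)p_{Brew} = 42.5, hence p_{Brew} = 63.75.
q_{Brew} = 222 − 3·63.75 + 2·63.75 = 158.25.

158.25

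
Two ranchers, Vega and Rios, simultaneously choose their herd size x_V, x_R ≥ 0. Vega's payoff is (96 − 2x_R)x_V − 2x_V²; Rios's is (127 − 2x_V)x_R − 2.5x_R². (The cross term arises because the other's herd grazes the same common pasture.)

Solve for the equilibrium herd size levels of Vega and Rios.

Expanding Vega's payoff: 96x_V − 2x_Rx_V − 2x_V².
∂π/∂x_V = 96 − 2x_R − 4x_V = 0, so x_V = 24 − 0.5x_R.
Likewise for Rios: x_R = 25.4 − 0.4x_V.
Solving the two reaction functions simultaneously: (1 − (−0.5)(−0.4))x_V = 24 − 0.5·25.4, so 0.8x_V = 11.3 and x_V = 14.125.
Then x_R = 25.4 − 0.4·14.125 = 19.75.

14.125, 19.75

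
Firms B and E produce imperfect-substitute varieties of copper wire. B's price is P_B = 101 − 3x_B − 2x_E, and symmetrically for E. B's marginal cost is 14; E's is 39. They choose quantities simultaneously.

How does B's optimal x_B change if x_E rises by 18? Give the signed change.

Firm B's profit: π = x_B(101 − 3x_B − 2x_E) − 14x_B.
∂π/∂x_B = 87 − 6x_B − 2x_E = 0 ⇒ x_B = 14.5 − (1/3)x_E.
The reaction-function slope is −1/3, so an 18-unit rise in x_E moves x_B by −1/3 × 18 = −6. B's best response falls — the actions are strategic substitutes.

-6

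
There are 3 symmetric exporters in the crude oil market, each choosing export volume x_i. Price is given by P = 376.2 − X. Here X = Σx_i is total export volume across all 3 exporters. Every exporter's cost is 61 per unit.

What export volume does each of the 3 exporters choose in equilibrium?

78.8

A representative exporter's profit is π_i = x_i(376.2 − X) − 61x_i, with X = x_i + Σ_{j≠i} x_j.
First-order condition: 315.2 − 2x_i − Σ_{j≠i} x_j = 0.
In a symmetric equilibrium every exporter chooses the same x, so Σ_{j≠i} x_j = 2x. The condition becomes 315.2 − 4x = 0, giving x = 315.2/4 = 78.8.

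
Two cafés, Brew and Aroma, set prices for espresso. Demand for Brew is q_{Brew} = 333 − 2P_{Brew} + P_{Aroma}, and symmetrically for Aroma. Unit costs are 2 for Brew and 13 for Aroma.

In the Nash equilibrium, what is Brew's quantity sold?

Brew's profit: π = (P_{Brew} − 2)(333 − 2P_{Brew} + P_{Aroma}).
∂π/∂P_{Brew} = 337 − 4P_{Brew} + P_{Aroma} = 0 ⇒ P_{Brew} = 84.25 + 0.25P_{Aroma}.
Similarly P_{Aroma} = 89.75 + 0.25P_{Brew}.
Plugging P_{Aroma} into Brew's best response: P_{Brew} = 84.25 + 0.25(89.75 + 0.25P_{Brew}) ⇒ 0.9375P_{Brew} = 106.6875, so P_{Brew} = 113.8.
Then P_{Aroma} = 89.75 + 0.25·113.8 = 118.2.
q_{Brew} = 333 − 2·113.8 + 118.2 = 223.6.

223.6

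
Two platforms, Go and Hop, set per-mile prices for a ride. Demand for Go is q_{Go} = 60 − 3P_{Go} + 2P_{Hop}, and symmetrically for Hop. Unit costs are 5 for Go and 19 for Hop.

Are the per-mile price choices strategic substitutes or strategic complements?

Go's profit: π = (P_{Go} − 5)(60 − 3P_{Go} + 2P_{Hop}).
∂π/∂P_{Go} = 75 − 6P_{Go} + 2P_{Hop} = 0 ⇒ P_{Go} = 12.5 + (1/3)P_{Hop}.
The best-response slope dP_{Go}/dP_{Hop} = 1/3 > 0: the reaction function is upward-sloping, so the choices are strategic complements.

strategic complements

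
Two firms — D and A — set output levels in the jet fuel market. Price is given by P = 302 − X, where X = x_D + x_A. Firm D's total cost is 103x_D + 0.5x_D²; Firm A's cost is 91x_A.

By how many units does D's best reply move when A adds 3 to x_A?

Firm D's profit: π = x_D(302 − (x_D + x_A)) − 103x_D − 0.5x_D².
∂π/∂x_D = 199 − 3x_D − x_A = 0, so x_D = 199/3 − (1/3)x_A.
The reaction-function slope is −1/3, so a 3-unit rise in x_A moves x_D by −1/3 × 3 = −1. D's best response falls — the actions are strategic substitutes.

-1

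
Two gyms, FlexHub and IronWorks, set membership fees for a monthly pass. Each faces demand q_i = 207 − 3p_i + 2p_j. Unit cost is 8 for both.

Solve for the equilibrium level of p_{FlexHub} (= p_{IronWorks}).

FlexHub's profit: π = (p_{FlexHub} − 8)(207 − 3p_{FlexHub} + 2p_{IronWorks}).
∂π/∂p_{FlexHub} = 231 − 6p_{FlexHub} + 2p_{IronWorks} = 0 ⇒ p_{FlexHub} = 38.5 + (1/3)p_{IronWorks}.
By symmetry p_{IronWorks} = p_{FlexHub}; substituting into the reaction function, (2/3)p_{FlexHub} = 38.5 and p_{FlexHub} = 57.75.

57.75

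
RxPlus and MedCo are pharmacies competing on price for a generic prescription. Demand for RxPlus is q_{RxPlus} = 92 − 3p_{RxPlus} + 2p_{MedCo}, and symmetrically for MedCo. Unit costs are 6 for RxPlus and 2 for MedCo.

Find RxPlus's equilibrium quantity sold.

62.25

RxPlus's profit: π = (p_{RxPlus} − 6)(92 − 3p_{RxPlus} + 2p_{MedCo}).
∂π/∂p_{RxPlus} = 110 − 6p_{RxPlus} + 2p_{MedCo} = 0 ⇒ p_{RxPlus} = 55/3 + (1/3)p_{MedCo}.
Similarly p_{MedCo} = 49/3 + (1/3)p_{RxPlus}.
Substituting the second reaction function into the first: p_{RxPlus} = 55/3 + (1/3)(49/3 + (1/3)p_{RxPlus}), which gives (8/9)p_{RxPlus} = 214/9 ⇒ p_{RxPlus} = 26.75.
Then p_{MedCo} = 49/3 + (1/3)·26.75 = 25.25.
q_{RxPlus} = 92 − 3·26.75 + 2·25.25 = 62.25.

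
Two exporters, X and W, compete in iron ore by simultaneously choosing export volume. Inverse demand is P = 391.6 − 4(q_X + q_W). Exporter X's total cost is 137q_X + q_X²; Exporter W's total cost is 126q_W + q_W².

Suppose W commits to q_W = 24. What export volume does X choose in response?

Exporter X's profit: π = q_X(391.6 − 4(q_X + q_W)) − 137q_X − q_X².
∂π/∂q_X = 254.6 − 10q_X − 4q_W = 0, so q_X = 25.46 − 0.4q_W.
At q_W = 24: q_X = 25.46 − 0.4·24 = 15.86.

15.86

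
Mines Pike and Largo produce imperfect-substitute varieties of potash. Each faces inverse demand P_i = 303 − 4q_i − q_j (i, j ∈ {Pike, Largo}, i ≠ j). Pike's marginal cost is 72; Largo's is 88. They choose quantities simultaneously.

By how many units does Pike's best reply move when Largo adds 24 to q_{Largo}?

Mine Pike's profit: π = q_{Pike}(303 − 4q_{Pike} − q_{Largo}) − 72q_{Pike}.
∂π/∂q_{Pike} = 231 − 8q_{Pike} − q_{Largo} = 0 ⇒ q_{Pike} = 28.875 − 0.125q_{Largo}.
The reaction-function slope is −0.125, so a 24-unit rise in q_{Largo} moves q_{Pike} by −0.125 × 24 = −3. Pike's best response falls — the actions are strategic substitutes.

-3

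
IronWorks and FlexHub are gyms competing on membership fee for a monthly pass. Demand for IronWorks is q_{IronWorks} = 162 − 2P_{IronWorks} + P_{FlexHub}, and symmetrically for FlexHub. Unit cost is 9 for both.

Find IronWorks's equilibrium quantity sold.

IronWorks's profit: π = (P_{IronWorks} − 9)(162 − 2P_{IronWorks} + P_{FlexHub}).
∂π/∂P_{IronWorks} = 180 − 4P_{IronWorks} + P_{FlexHub} = 0 ⇒ P_{IronWorks} = 45 + 0.25P_{FlexHub}.
The game is symmetric, so in equilibrium P_{FlexHub} = P_{IronWorks}: the reaction function gives 0.75P_{IronWorks} = 45, hence P_{IronWorks} = 60.
q_{IronWorks} = 162 − 2·60 + 60 = 102.

102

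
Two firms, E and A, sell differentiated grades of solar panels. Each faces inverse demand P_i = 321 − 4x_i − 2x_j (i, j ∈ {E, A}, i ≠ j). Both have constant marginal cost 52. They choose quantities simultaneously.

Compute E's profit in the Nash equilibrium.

2894.44

Firm E's profit: π = x_E(321 − 4x_E − 2x_A) − 52x_E.
∂π/∂x_E = 269 − 8x_E − 2x_A = 0 ⇒ x_E = 33.625 − 0.25x_A.
By symmetry x_A = x_E; substituting into the reaction function, 1.25x_E = 33.625 and x_E = 26.9.
P_E = 321 − 4·26.9 − 2·26.9 = 159.6.
Profit = (159.6 − 52)·26.9 = 2894.44.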